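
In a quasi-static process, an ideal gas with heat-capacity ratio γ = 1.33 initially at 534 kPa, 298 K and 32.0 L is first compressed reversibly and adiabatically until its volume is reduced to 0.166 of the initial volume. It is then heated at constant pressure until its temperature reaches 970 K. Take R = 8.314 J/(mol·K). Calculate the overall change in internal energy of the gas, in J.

n = P₁V₁/(RT₁) = 534×32.0/(8.314×298) = 6.90 mol.
Step 1 — Adiabatic: TV^(γ−1) = const ⇒ T₂ = 298×(6.02)^0.330 = 539 K; PV^γ = const ⇒ P₂ = 5820 kPa.
ΔU = nCvΔT = 6.90×25.2×(539−298) = 41900 J.
Q = 0 for an adiabatic process, so W = −ΔU = -41900 J.
State after step 1: P = 5820 kPa, V = 5.31 L, T = 539 K.
Step 2 — Isobaric: P stays 5820 kPa; V/T = const ⇒ T₂ = 970 K, V₂ = 9.56 L.
W = PΔV = 5820×(9.56−5.31) kPa·L = 24700 J.
ΔU = nCvΔT = 6.90×25.2×(970−539) = 74900 J.
Q = ΔU + W = nCpΔT = 99600 J.
Net over both steps: W = -17200 J, Q = 99600 J, ΔU = 117000 J.

117000 J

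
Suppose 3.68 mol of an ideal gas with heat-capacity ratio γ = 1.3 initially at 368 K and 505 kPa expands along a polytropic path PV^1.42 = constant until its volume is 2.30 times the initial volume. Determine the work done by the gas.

V₁ = nRT₁/P₁ = 3.68×8.314×368/505 = 22.3 L.
Polytropic n=1.42: T₂ = T₁(V₁/V₂)^(n−1) = 368×(0.435)^0.42 = 259 K; P₂ = P₁(V₁/V₂)^n = 155 kPa.
W = (P₁V₁−P₂V₂)/(n−1) = (505×22.3−155×51.3)/0.42 = 7910 J.

7910 J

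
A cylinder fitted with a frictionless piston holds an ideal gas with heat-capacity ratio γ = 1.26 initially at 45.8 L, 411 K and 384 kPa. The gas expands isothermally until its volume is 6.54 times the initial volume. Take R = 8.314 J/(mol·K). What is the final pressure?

58.7 kPa

Isothermal: T stays 411 K; PV = const ⇒ V₂ = 300 L, P₂ = 58.7 kPa.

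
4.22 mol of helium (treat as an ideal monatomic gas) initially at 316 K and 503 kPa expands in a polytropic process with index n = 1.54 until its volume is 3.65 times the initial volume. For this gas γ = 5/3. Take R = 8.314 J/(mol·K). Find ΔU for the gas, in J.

-8360 J

V₁ = nRT₁/P₁ = 4.22×8.314×316/503 = 22.0 L.
Polytropic n=1.54: T₂ = T₁(V₁/V₂)^(n−1) = 316×(0.274)^0.54 = 157 K; P₂ = P₁(V₁/V₂)^n = 68.5 kPa.
For an ideal gas ΔU = nCvΔT with Cv = (3/2)R = 12.5 J/(mol·K).
ΔU = 4.22×12.5×(157−316) = -8360 J.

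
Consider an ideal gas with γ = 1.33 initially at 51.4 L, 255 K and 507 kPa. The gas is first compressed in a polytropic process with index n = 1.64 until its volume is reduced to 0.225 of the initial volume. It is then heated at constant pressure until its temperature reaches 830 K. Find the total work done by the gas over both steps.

-47900 J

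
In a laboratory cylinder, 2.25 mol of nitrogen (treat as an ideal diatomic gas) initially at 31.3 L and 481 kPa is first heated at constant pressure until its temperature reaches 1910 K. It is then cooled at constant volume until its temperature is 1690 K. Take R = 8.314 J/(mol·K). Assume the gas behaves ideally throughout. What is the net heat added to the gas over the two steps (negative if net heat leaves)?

62100 J

T₁ = P₁V₁/(nR) = 481×31.3/(2.25×8.314) = 805 K.
Step 1 — Isobaric: P stays 481 kPa; V/T = const ⇒ T₂ = 1910 K, V₂ = 74.3 L.
W = PΔV = 481×(74.3−31.3) kPa·L = 20700 J.
ΔU = nCvΔT = 2.25×20.8×(1910−805) = 51700 J.
Q = ΔU + W = nCpΔT = 72400 J.
State after step 1: P = 481 kPa, V = 74.3 L, T = 1910 K.
Step 2 — Isochoric: V stays 74.3 L; P/T = const ⇒ T₂ = 1690 K, P₂ = 426 kPa.
W = 0 (no volume change).
ΔU = nCvΔT = 2.25×20.8×(1690−1910) = -10300 J.
Q = ΔU = -10300 J.
Net over both steps: W = 20700 J, Q = 62100 J, ΔU = 41400 J.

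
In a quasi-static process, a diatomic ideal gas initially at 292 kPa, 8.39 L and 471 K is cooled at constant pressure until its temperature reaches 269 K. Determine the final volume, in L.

4.79 L

Isobaric: P stays 292 kPa; V/T = const ⇒ T₂ = 269 K, V₂ = 4.79 L.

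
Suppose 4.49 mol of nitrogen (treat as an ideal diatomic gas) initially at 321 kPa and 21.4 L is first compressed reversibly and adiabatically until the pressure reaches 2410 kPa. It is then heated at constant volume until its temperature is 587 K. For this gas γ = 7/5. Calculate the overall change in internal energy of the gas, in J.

37600 J

T₁ = P₁V₁/(nR) = 321×21.4/(4.49×8.314) = 184 K.
Step 1 — Adiabatic: T₂/T₁ = (P₂/P₁)^((γ−1)/γ) ⇒ T₂ = 184×(7.51)^0.286 = 327 K; V₂ = 5.07 L.
ΔU = nCvΔT = 4.49×20.8×(327−184) = 13400 J.
Q = 0 for an adiabatic process, so W = −ΔU = -13400 J.
State after step 1: P = 2410 kPa, V = 5.07 L, T = 327 K.
Step 2 — Isochoric: V stays 5.07 L; P/T = const ⇒ T₂ = 587 K, P₂ = 4320 kPa.
W = 0 (no volume change).
ΔU = nCvΔT = 4.49×20.8×(587−327) = 24200 J.
Q = ΔU = 24200 J.
Net over both steps: W = -13400 J, Q = 24200 J, ΔU = 37600 J.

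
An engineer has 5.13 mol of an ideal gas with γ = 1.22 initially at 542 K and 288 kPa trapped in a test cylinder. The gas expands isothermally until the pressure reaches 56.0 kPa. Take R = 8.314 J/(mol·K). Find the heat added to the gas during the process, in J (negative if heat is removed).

37900 J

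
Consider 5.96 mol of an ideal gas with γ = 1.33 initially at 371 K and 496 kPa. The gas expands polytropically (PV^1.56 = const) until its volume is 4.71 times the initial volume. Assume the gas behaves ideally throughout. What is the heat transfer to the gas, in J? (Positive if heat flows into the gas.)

-13300 J

V₁ = nRT₁/P₁ = 5.96×8.314×371/496 = 37.1 L.
Polytropic n=1.56: T₂ = T₁(V₁/V₂)^(n−1) = 371×(0.212)^0.56 = 156 K; P₂ = P₁(V₁/V₂)^n = 44.2 kPa.
W = (P₁V₁−P₂V₂)/(n−1) = (496×37.1−44.2×175)/0.56 = 19000 J.
ΔU = nCvΔT = 5.96×25.2×(156−371) = -32300 J.
Q = ΔU + W = -13300 J.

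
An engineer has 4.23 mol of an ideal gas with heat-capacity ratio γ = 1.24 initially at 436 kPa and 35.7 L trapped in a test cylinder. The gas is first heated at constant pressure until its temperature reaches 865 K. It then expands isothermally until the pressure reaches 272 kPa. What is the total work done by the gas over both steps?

29200 J

T₁ = P₁V₁/(nR) = 436×35.7/(4.23×8.314) = 443 K.
Step 1 — Isobaric: P stays 436 kPa; V/T = const ⇒ T₂ = 865 K, V₂ = 69.8 L.
W = PΔV = 436×(69.8−35.7) kPa·L = 14900 J.
ΔU = nCvΔT = 4.23×34.6×(865−443) = 61900 J.
Q = ΔU + W = nCpΔT = 76800 J.
State after step 1: P = 436 kPa, V = 69.8 L, T = 865 K.
Step 2 — Isothermal: T stays 865 K; PV = const ⇒ V₂ = 112 L, P₂ = 272 kPa.
ΔU = 0 (ideal gas, T constant).
W = nRT ln(V₂/V₁) = 4.23×8.314×865×ln(1.60) = 14400 J.
Q = ΔU + W = 14400 J.
Net over both steps: W = 29200 J, Q = 91100 J, ΔU = 61900 J.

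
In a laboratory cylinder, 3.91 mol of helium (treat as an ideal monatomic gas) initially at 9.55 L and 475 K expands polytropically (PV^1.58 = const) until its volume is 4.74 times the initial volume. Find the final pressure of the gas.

P₁ = nRT₁/V₁ = 3.91×8.314×475/9.55 = 1620 kPa.
Polytropic n=1.58: T₂ = T₁(V₁/V₂)^(n−1) = 475×(0.211)^0.58 = 193 K; P₂ = P₁(V₁/V₂)^n = 138 kPa.

138 kPa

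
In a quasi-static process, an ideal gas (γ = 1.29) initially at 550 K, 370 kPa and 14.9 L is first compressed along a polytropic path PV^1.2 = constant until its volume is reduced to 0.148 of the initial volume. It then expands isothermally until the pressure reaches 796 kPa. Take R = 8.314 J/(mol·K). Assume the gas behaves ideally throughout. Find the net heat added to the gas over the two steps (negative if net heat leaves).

n = P₁V₁/(RT₁) = 370×14.9/(8.314×550) = 1.21 mol.
Step 1 — Polytropic n=1.2: T₂ = T₁(V₁/V₂)^(n−1) = 550×(6.76)^0.20 = 806 K; P₂ = P₁(V₁/V₂)^n = 3660 kPa.
W = (P₁V₁−P₂V₂)/(n−1) = (370×14.9−3660×2.21)/0.20 = -12800 J.
ΔU = nCvΔT = 1.21×28.7×(806−550) = 8850 J.
Q = ΔU + W = -3980 J.
State after step 1: P = 3660 kPa, V = 2.21 L, T = 806 K.
Step 2 — Isothermal: T stays 806 K; PV = const ⇒ V₂ = 10.1 L, P₂ = 796 kPa.
ΔU = 0 (ideal gas, T constant).
W = nRT ln(V₂/V₁) = 1.21×8.314×806×ln(4.60) = 12300 J.
Q = ΔU + W = 12300 J.
Net over both steps: W = -496 J, Q = 8350 J, ΔU = 8850 J.

8350 J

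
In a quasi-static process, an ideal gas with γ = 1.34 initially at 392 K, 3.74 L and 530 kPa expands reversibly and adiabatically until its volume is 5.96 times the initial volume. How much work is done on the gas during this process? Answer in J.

n = P₁V₁/(RT₁) = 530×3.74/(8.314×392) = 0.608 mol.
Adiabatic: TV^(γ−1) = const ⇒ T₂ = 392×(0.168)^0.340 = 214 K; PV^γ = const ⇒ P₂ = 48.5 kPa.
ΔU = nCvΔT = 0.608×24.5×(214−392) = -2650 J.
Q = 0 for an adiabatic process, so W = −ΔU = 2650 J.
Work done on the gas = −W_by = -2650 J.

-2650 J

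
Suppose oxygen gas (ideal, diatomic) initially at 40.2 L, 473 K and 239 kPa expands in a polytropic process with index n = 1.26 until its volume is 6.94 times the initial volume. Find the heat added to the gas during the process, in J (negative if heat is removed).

n = P₁V₁/(RT₁) = 239×40.2/(8.314×473) = 2.44 mol.
Polytropic n=1.26: T₂ = T₁(V₁/V₂)^(n−1) = 473×(0.144)^0.26 = 286 K; P₂ = P₁(V₁/V₂)^n = 20.8 kPa.
W = (P₁V₁−P₂V₂)/(n−1) = (239×40.2−20.8×279)/0.26 = 14600 J.
ΔU = nCvΔT = 2.44×20.8×(286−473) = -9500 J.
Q = ΔU + W = 5120 J.

5120 J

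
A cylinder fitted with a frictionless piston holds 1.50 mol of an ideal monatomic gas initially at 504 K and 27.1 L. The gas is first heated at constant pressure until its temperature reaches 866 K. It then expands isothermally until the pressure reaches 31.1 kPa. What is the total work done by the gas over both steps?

26200 J

P₁ = nRT₁/V₁ = 1.50×8.314×504/27.1 = 232 kPa.
Step 1 — Isobaric: P stays 232 kPa; V/T = const ⇒ T₂ = 866 K, V₂ = 46.6 L.
W = PΔV = 232×(46.6−27.1) kPa·L = 4510 J.
ΔU = nCvΔT = 1.50×12.5×(866−504) = 6770 J.
Q = ΔU + W = nCpΔT = 11300 J.
State after step 1: P = 232 kPa, V = 46.6 L, T = 866 K.
Step 2 — Isothermal: T stays 866 K; PV = const ⇒ V₂ = 347 L, P₂ = 31.1 kPa.
ΔU = 0 (ideal gas, T constant).
W = nRT ln(V₂/V₁) = 1.50×8.314×866×ln(7.46) = 21700 J.
Q = ΔU + W = 21700 J.
Net over both steps: W = 26200 J, Q = 33000 J, ΔU = 6770 J.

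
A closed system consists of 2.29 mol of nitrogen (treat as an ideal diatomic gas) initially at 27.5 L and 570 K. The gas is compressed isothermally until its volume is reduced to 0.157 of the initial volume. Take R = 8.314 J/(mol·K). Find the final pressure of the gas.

2510 kPa

P₁ = nRT₁/V₁ = 2.29×8.314×570/27.5 = 395 kPa.
Isothermal: T stays 570 K; PV = const ⇒ V₂ = 4.32 L, P₂ = 2510 kPa.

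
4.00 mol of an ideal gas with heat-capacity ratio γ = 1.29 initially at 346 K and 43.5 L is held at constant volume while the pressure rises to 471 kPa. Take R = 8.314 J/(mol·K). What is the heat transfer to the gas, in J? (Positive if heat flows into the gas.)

P₁ = nRT₁/V₁ = 4.00×8.314×346/43.5 = 265 kPa.
Isochoric: V stays 43.5 L; P/T = const ⇒ T₂ = 616 K, P₂ = 471 kPa.
W = 0 (no volume change).
ΔU = nCvΔT = 4.00×28.7×(616−346) = 31000 J.
Q = ΔU = 31000 J.

31000 J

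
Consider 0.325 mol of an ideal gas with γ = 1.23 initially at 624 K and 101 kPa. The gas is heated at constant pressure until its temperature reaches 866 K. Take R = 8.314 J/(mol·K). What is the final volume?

V₁ = nRT₁/P₁ = 0.325×8.314×624/101 = 16.7 L.
Isobaric: P stays 101 kPa; V/T = const ⇒ T₂ = 866 K, V₂ = 23.2 L.

23.2 L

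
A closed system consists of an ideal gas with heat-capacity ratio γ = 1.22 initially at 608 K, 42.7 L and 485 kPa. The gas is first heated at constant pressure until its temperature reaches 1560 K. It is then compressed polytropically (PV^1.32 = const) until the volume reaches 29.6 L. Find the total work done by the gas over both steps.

n = P₁V₁/(RT₁) = 485×42.7/(8.314×608) = 4.10 mol.
Step 1 — Isobaric: P stays 485 kPa; V/T = const ⇒ T₂ = 1560 K, V₂ = 110 L.
W = PΔV = 485×(110−42.7) kPa·L = 32400 J.
ΔU = nCvΔT = 4.10×37.8×(1560−608) = 147000 J.
Q = ΔU + W = nCpΔT = 180000 J.
State after step 1: P = 485 kPa, V = 110 L, T = 1560 K.
Step 2 — Polytropic n=1.32: T₂ = T₁(V₁/V₂)^(n−1) = 1560×(3.70)^0.32 = 2370 K; P₂ = P₁(V₁/V₂)^n = 2730 kPa.
W = (P₁V₁−P₂V₂)/(n−1) = (485×110−2730×29.6)/0.32 = -86400 J.
ΔU = nCvΔT = 4.10×37.8×(2370−1560) = 126000 J.
Q = ΔU + W = 39300 J.
Net over both steps: W = -53900 J, Q = 219000 J, ΔU = 273000 J.

-53900 J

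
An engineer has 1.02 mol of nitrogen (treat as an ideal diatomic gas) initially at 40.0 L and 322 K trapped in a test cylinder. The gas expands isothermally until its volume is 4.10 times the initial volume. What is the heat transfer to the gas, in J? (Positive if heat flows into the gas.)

P₁ = nRT₁/V₁ = 1.02×8.314×322/40.0 = 68.3 kPa.
Isothermal: T stays 322 K; PV = const ⇒ V₂ = 164 L, P₂ = 16.7 kPa.
ΔU = 0 (ideal gas, T constant).
W = nRT ln(V₂/V₁) = 1.02×8.314×322×ln(4.10) = 3850 J.
Q = ΔU + W = 3850 J.

3850 J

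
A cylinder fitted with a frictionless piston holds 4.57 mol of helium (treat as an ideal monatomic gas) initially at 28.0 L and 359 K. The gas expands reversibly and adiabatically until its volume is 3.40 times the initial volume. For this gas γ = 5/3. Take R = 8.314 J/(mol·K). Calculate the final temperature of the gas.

159 K

P₁ = nRT₁/V₁ = 4.57×8.314×359/28.0 = 487 kPa.
Adiabatic: TV^(γ−1) = const ⇒ T₂ = 359×(0.294)^0.667 = 159 K; PV^γ = const ⇒ P₂ = 63.4 kPa.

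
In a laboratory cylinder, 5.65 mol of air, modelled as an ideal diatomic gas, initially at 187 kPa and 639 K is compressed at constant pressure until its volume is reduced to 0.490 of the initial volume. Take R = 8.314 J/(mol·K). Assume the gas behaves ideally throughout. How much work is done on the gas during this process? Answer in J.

15300 J

V₁ = nRT₁/P₁ = 5.65×8.314×639/187 = 161 L.
Isobaric: P stays 187 kPa; V/T = const ⇒ T₂ = 313 K, V₂ = 78.7 L.
W = PΔV = 187×(78.7−161) kPa·L = -15300 J.
Work done on the gas = −W_by = 15300 J.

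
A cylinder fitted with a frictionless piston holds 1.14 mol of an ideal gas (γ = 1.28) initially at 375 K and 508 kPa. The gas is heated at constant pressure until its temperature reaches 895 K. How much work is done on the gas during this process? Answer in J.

V₁ = nRT₁/P₁ = 1.14×8.314×375/508 = 7.00 L.
Isobaric: P stays 508 kPa; V/T = const ⇒ T₂ = 895 K, V₂ = 16.7 L.
W = PΔV = 508×(16.7−7.00) kPa·L = 4930 J.
Work done on the gas = −W_by = -4930 J.

-4930 J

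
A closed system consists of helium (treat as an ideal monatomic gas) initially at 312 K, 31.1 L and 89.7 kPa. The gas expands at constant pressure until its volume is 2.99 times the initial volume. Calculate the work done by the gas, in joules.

n = P₁V₁/(RT₁) = 89.7×31.1/(8.314×312) = 1.08 mol.
Isobaric: P stays 89.7 kPa; V/T = const ⇒ T₂ = 933 K, V₂ = 93.0 L.
W = PΔV = 89.7×(93.0−31.1) kPa·L = 5550 J.

5550 J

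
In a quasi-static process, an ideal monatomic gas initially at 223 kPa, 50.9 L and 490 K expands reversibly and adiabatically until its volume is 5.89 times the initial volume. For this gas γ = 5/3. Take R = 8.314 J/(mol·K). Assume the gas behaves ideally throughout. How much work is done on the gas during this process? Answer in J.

n = P₁V₁/(RT₁) = 223×50.9/(8.314×490) = 2.79 mol.
Adiabatic: TV^(γ−1) = const ⇒ T₂ = 490×(0.170)^0.667 = 150 K; PV^γ = const ⇒ P₂ = 11.6 kPa.
ΔU = nCvΔT = 2.79×12.5×(150−490) = -11800 J.
Q = 0 for an adiabatic process, so W = −ΔU = 11800 J.
Work done on the gas = −W_by = -11800 J.

-11800 J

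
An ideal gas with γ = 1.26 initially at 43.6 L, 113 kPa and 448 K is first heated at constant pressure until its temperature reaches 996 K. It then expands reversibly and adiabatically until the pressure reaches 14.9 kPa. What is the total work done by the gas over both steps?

n = P₁V₁/(RT₁) = 113×43.6/(8.314×448) = 1.32 mol.
Step 1 — Isobaric: P stays 113 kPa; V/T = const ⇒ T₂ = 996 K, V₂ = 96.9 L.
W = PΔV = 113×(96.9−43.6) kPa·L = 6030 J.
ΔU = nCvΔT = 1.32×32.0×(996−448) = 23200 J.
Q = ΔU + W = nCpΔT = 29200 J.
State after step 1: P = 113 kPa, V = 96.9 L, T = 996 K.
Step 2 — Adiabatic: T₂/T₁ = (P₂/P₁)^((γ−1)/γ) ⇒ T₂ = 996×(0.132)^0.206 = 656 K; V₂ = 484 L.
ΔU = nCvΔT = 1.32×32.0×(656−996) = -14400 J.
Q = 0 for an adiabatic process, so W = −ΔU = 14400 J.
Net over both steps: W = 20400 J, Q = 29200 J, ΔU = 8780 J.

20400 J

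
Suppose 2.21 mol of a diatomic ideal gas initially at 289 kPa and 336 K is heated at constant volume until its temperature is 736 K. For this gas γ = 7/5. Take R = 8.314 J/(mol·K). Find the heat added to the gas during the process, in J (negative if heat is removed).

18400 J

V₁ = nRT₁/P₁ = 2.21×8.314×336/289 = 21.4 L.
Isochoric: V stays 21.4 L; P/T = const ⇒ T₂ = 736 K, P₂ = 633 kPa.
W = 0 (no volume change).
ΔU = nCvΔT = 2.21×20.8×(736−336) = 18400 J.
Q = ΔU = 18400 J.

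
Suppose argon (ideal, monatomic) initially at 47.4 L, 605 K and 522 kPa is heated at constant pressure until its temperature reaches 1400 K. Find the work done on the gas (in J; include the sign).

-32500 J

n = P₁V₁/(RT₁) = 522×47.4/(8.314×605) = 4.92 mol.
Isobaric: P stays 522 kPa; V/T = const ⇒ T₂ = 1400 K, V₂ = 110 L.
W = PΔV = 522×(110−47.4) kPa·L = 32500 J.
Work done on the gas = −W_by = -32500 J.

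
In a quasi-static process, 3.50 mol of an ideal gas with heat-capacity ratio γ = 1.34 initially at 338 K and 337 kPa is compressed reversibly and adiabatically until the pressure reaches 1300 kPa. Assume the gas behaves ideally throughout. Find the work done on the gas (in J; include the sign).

11800 J

V₁ = nRT₁/P₁ = 3.50×8.314×338/337 = 29.2 L.
Adiabatic: T₂/T₁ = (P₂/P₁)^((γ−1)/γ) ⇒ T₂ = 338×(3.86)^0.254 = 476 K; V₂ = 10.7 L.
ΔU = nCvΔT = 3.50×24.5×(476−338) = 11800 J.
Q = 0 for an adiabatic process, so W = −ΔU = -11800 J.
Work done on the gas = −W_by = 11800 J.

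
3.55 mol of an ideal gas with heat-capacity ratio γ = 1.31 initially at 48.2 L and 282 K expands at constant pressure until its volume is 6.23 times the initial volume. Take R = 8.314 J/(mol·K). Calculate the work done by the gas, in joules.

43500 J

P₁ = nRT₁/V₁ = 3.55×8.314×282/48.2 = 173 kPa.
Isobaric: P stays 173 kPa; V/T = const ⇒ T₂ = 1760 K, V₂ = 300 L.
W = PΔV = 173×(300−48.2) kPa·L = 43500 J.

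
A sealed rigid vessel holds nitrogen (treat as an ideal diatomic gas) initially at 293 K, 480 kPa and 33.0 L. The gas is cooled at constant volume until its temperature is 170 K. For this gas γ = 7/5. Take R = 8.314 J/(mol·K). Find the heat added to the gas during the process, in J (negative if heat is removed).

-16600 J

n = P₁V₁/(RT₁) = 480×33.0/(8.314×293) = 6.50 mol.
Isochoric: V stays 33.0 L; P/T = const ⇒ T₂ = 170 K, P₂ = 278 kPa.
W = 0 (no volume change).
ΔU = nCvΔT = 6.50×20.8×(170−293) = -16600 J.
Q = ΔU = -16600 J.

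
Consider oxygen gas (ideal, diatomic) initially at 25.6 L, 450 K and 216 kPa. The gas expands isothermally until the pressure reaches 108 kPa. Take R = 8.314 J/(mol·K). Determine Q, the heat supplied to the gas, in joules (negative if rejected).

n = P₁V₁/(RT₁) = 216×25.6/(8.314×450) = 1.48 mol.
Isothermal: T stays 450 K; PV = const ⇒ V₂ = 51.2 L, P₂ = 108 kPa.
ΔU = 0 (ideal gas, T constant).
W = nRT ln(V₂/V₁) = 1.48×8.314×450×ln(2.00) = 3830 J.
Q = ΔU + W = 3830 J.

3830 J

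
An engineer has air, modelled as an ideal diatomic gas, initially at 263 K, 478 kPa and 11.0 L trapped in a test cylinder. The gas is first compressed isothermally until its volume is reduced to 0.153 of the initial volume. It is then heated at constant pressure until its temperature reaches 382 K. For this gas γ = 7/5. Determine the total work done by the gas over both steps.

-7490 J

n = P₁V₁/(RT₁) = 478×11.0/(8.314×263) = 2.40 mol.
Step 1 — Isothermal: T stays 263 K; PV = const ⇒ V₂ = 1.68 L, P₂ = 3120 kPa.
ΔU = 0 (ideal gas, T constant).
W = nRT ln(V₂/V₁) = 2.40×8.314×263×ln(0.153) = -9870 J.
Q = ΔU + W = -9870 J.
State after step 1: P = 3120 kPa, V = 1.68 L, T = 263 K.
Step 2 — Isobaric: P stays 3120 kPa; V/T = const ⇒ T₂ = 382 K, V₂ = 2.44 L.
W = PΔV = 3120×(2.44−1.68) kPa·L = 2380 J.
ΔU = nCvΔT = 2.40×20.8×(382−263) = 5950 J.
Q = ΔU + W = nCpΔT = 8330 J.
Net over both steps: W = -7490 J, Q = -1540 J, ΔU = 5950 J.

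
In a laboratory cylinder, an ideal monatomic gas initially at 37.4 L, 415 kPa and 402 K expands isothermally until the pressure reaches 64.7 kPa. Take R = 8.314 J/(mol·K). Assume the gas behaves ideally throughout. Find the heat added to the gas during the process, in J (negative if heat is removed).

28800 J

n = P₁V₁/(RT₁) = 415×37.4/(8.314×402) = 4.64 mol.
Isothermal: T stays 402 K; PV = const ⇒ V₂ = 240 L, P₂ = 64.7 kPa.
ΔU = 0 (ideal gas, T constant).
W = nRT ln(V₂/V₁) = 4.64×8.314×402×ln(6.41) = 28800 J.
Q = ΔU + W = 28800 J.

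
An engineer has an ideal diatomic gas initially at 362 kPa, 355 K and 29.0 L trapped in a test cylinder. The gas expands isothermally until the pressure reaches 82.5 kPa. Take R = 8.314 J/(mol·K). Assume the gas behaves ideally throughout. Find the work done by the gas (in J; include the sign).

n = P₁V₁/(RT₁) = 362×29.0/(8.314×355) = 3.56 mol.
Isothermal: T stays 355 K; PV = const ⇒ V₂ = 127 L, P₂ = 82.5 kPa.
W = nRT ln(V₂/V₁) = 3.56×8.314×355×ln(4.39) = 15500 J.

15500 J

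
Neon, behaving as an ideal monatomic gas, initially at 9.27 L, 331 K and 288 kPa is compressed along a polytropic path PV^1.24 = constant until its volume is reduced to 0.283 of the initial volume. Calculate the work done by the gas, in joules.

-3940 J

n = P₁V₁/(RT₁) = 288×9.27/(8.314×331) = 0.970 mol.
Polytropic n=1.24: T₂ = T₁(V₁/V₂)^(n−1) = 331×(3.53)^0.24 = 448 K; P₂ = P₁(V₁/V₂)^n = 1380 kPa.
W = (P₁V₁−P₂V₂)/(n−1) = (288×9.27−1380×2.62)/0.24 = -3940 J.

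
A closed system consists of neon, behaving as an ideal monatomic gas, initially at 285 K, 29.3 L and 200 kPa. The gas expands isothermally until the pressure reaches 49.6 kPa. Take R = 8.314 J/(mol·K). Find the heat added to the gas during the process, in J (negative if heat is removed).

n = P₁V₁/(RT₁) = 200×29.3/(8.314×285) = 2.47 mol.
Isothermal: T stays 285 K; PV = const ⇒ V₂ = 118 L, P₂ = 49.6 kPa.
ΔU = 0 (ideal gas, T constant).
W = nRT ln(V₂/V₁) = 2.47×8.314×285×ln(4.03) = 8170 J.
Q = ΔU + W = 8170 J.

8170 J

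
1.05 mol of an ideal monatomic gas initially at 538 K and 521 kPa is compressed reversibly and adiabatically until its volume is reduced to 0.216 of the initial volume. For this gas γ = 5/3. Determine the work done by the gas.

V₁ = nRT₁/P₁ = 1.05×8.314×538/521 = 9.01 L.
Adiabatic: TV^(γ−1) = const ⇒ T₂ = 538×(4.63)^0.667 = 1490 K; PV^γ = const ⇒ P₂ = 6700 kPa.
ΔU = nCvΔT = 1.05×12.5×(1490−538) = 12500 J.
Q = 0 for an adiabatic process, so W = −ΔU = -12500 J.

-12500 J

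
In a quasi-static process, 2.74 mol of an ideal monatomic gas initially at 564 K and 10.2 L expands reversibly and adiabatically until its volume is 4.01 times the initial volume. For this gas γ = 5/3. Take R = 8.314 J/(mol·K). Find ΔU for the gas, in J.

-11600 J

P₁ = nRT₁/V₁ = 2.74×8.314×564/10.2 = 1260 kPa.
Adiabatic: TV^(γ−1) = const ⇒ T₂ = 564×(0.249)^0.667 = 223 K; PV^γ = const ⇒ P₂ = 124 kPa.
For an ideal gas ΔU = nCvΔT with Cv = (3/2)R = 12.5 J/(mol·K).
ΔU = 2.74×12.5×(223−564) = -11600 J.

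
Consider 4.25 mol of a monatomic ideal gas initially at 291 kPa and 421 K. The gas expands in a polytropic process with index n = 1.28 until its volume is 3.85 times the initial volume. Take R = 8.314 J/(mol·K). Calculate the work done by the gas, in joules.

16700 J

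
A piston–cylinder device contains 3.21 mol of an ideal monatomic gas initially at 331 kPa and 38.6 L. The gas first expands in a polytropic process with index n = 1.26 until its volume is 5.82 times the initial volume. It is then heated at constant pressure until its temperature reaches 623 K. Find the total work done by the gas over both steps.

26600 J

T₁ = P₁V₁/(nR) = 331×38.6/(3.21×8.314) = 479 K.
Step 1 — Polytropic n=1.26: T₂ = T₁(V₁/V₂)^(n−1) = 479×(0.172)^0.26 = 303 K; P₂ = P₁(V₁/V₂)^n = 36.0 kPa.
W = (P₁V₁−P₂V₂)/(n−1) = (331×38.6−36.0×225)/0.26 = 18100 J.
ΔU = nCvΔT = 3.21×12.5×(303−479) = -7040 J.
Q = ΔU + W = 11000 J.
State after step 1: P = 36.0 kPa, V = 225 L, T = 303 K.
Step 2 — Isobaric: P stays 36.0 kPa; V/T = const ⇒ T₂ = 623 K, V₂ = 462 L.
W = PΔV = 36.0×(462−225) kPa·L = 8540 J.
ΔU = nCvΔT = 3.21×12.5×(623−303) = 12800 J.
Q = ΔU + W = nCpΔT = 21400 J.
Net over both steps: W = 26600 J, Q = 32400 J, ΔU = 5770 J.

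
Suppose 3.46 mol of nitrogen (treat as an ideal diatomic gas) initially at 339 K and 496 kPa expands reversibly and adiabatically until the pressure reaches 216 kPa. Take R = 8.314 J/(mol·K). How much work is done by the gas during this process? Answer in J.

V₁ = nRT₁/P₁ = 3.46×8.314×339/496 = 19.7 L.
Adiabatic: T₂/T₁ = (P₂/P₁)^((γ−1)/γ) ⇒ T₂ = 339×(0.435)^0.286 = 267 K; V₂ = 35.6 L.
ΔU = nCvΔT = 3.46×20.8×(267−339) = -5150 J.
Q = 0 for an adiabatic process, so W = −ΔU = 5150 J.

5150 J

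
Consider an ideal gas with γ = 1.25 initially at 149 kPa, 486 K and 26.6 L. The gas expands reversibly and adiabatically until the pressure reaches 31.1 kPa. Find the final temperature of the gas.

355 K

Adiabatic: T₂/T₁ = (P₂/P₁)^((γ−1)/γ) ⇒ T₂ = 486×(0.209)^0.200 = 355 K; V₂ = 93.2 L.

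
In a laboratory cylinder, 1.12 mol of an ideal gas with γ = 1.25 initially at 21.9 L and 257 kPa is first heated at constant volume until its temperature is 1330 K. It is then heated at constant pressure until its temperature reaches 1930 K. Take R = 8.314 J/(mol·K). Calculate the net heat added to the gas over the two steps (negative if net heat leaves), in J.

T₁ = P₁V₁/(nR) = 257×21.9/(1.12×8.314) = 604 K.
Step 1 — Isochoric: V stays 21.9 L; P/T = const ⇒ T₂ = 1330 K, P₂ = 566 kPa.
W = 0 (no volume change).
ΔU = nCvΔT = 1.12×33.3×(1330−604) = 27000 J.
Q = ΔU = 27000 J.
State after step 1: P = 566 kPa, V = 21.9 L, T = 1330 K.
Step 2 — Isobaric: P stays 566 kPa; V/T = const ⇒ T₂ = 1930 K, V₂ = 31.8 L.
W = PΔV = 566×(31.8−21.9) kPa·L = 5590 J.
ΔU = nCvΔT = 1.12×33.3×(1930−1330) = 22300 J.
Q = ΔU + W = nCpΔT = 27900 J.
Net over both steps: W = 5590 J, Q = 55000 J, ΔU = 49400 J.

55000 J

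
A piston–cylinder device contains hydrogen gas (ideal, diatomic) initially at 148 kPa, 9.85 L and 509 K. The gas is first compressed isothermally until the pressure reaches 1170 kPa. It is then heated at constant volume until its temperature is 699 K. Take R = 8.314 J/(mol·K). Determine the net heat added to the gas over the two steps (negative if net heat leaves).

-1650 J

n = P₁V₁/(RT₁) = 148×9.85/(8.314×509) = 0.344 mol.
Step 1 — Isothermal: T stays 509 K; PV = const ⇒ V₂ = 1.25 L, P₂ = 1170 kPa.
ΔU = 0 (ideal gas, T constant).
W = nRT ln(V₂/V₁) = 0.344×8.314×509×ln(0.126) = -3010 J.
Q = ΔU + W = -3010 J.
State after step 1: P = 1170 kPa, V = 1.25 L, T = 509 K.
Step 2 — Isochoric: V stays 1.25 L; P/T = const ⇒ T₂ = 699 K, P₂ = 1610 kPa.
W = 0 (no volume change).
ΔU = nCvΔT = 0.344×20.8×(699−509) = 1360 J.
Q = ΔU = 1360 J.
Net over both steps: W = -3010 J, Q = -1650 J, ΔU = 1360 J.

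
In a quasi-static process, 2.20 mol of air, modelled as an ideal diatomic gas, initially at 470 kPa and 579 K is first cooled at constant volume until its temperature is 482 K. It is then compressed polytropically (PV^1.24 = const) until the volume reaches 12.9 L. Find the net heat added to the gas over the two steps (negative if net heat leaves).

-6540 J

V₁ = nRT₁/P₁ = 2.20×8.314×579/470 = 22.5 L.
Step 1 — Isochoric: V stays 22.5 L; P/T = const ⇒ T₂ = 482 K, P₂ = 391 kPa.
W = 0 (no volume change).
ΔU = nCvΔT = 2.20×20.8×(482−579) = -4440 J.
Q = ΔU = -4440 J.
State after step 1: P = 391 kPa, V = 22.5 L, T = 482 K.
Step 2 — Polytropic n=1.24: T₂ = T₁(V₁/V₂)^(n−1) = 482×(1.75)^0.24 = 551 K; P₂ = P₁(V₁/V₂)^n = 781 kPa.
W = (P₁V₁−P₂V₂)/(n−1) = (391×22.5−781×12.9)/0.24 = -5260 J.
ΔU = nCvΔT = 2.20×20.8×(551−482) = 3160 J.
Q = ΔU + W = -2100 J.
Net over both steps: W = -5260 J, Q = -6540 J, ΔU = -1280 J.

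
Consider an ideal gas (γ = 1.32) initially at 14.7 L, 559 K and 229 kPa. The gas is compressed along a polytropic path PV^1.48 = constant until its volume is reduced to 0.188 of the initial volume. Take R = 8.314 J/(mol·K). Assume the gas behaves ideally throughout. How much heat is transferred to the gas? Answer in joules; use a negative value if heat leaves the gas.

4310 J

n = P₁V₁/(RT₁) = 229×14.7/(8.314×559) = 0.724 mol.
Polytropic n=1.48: T₂ = T₁(V₁/V₂)^(n−1) = 559×(5.32)^0.48 = 1250 K; P₂ = P₁(V₁/V₂)^n = 2720 kPa.
W = (P₁V₁−P₂V₂)/(n−1) = (229×14.7−2720×2.76)/0.48 = -8630 J.
ΔU = nCvΔT = 0.724×26.0×(1250−559) = 12900 J.
Q = ΔU + W = 4310 J.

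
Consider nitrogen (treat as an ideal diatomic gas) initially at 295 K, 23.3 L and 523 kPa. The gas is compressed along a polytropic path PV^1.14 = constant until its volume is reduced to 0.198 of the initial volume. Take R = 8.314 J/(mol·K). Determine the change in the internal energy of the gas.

n = P₁V₁/(RT₁) = 523×23.3/(8.314×295) = 4.97 mol.
Polytropic n=1.14: T₂ = T₁(V₁/V₂)^(n−1) = 295×(5.05)^0.14 = 370 K; P₂ = P₁(V₁/V₂)^n = 3310 kPa.
For an ideal gas ΔU = nCvΔT with Cv = (5/2)R = 20.8 J/(mol·K).
ΔU = 4.97×20.8×(370−295) = 7750 J.

7750 J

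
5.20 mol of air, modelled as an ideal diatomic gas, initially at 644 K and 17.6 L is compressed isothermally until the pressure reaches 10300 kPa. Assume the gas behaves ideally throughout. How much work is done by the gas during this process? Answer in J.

-52200 J

P₁ = nRT₁/V₁ = 5.20×8.314×644/17.6 = 1580 kPa.
Isothermal: T stays 644 K; PV = const ⇒ V₂ = 2.70 L, P₂ = 10300 kPa.
W = nRT ln(V₂/V₁) = 5.20×8.314×644×ln(0.154) = -52200 J.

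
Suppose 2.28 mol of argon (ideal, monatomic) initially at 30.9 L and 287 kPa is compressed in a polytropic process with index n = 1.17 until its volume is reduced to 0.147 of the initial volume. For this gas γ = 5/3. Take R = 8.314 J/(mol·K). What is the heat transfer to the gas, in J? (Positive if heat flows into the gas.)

-15000 J

T₁ = P₁V₁/(nR) = 287×30.9/(2.28×8.314) = 468 K.
Polytropic n=1.17: T₂ = T₁(V₁/V₂)^(n−1) = 468×(6.80)^0.17 = 648 K; P₂ = P₁(V₁/V₂)^n = 2700 kPa.
W = (P₁V₁−P₂V₂)/(n−1) = (287×30.9−2700×4.54)/0.17 = -20100 J.
ΔU = nCvΔT = 2.28×12.5×(648−468) = 5130 J.
Q = ΔU + W = -15000 J.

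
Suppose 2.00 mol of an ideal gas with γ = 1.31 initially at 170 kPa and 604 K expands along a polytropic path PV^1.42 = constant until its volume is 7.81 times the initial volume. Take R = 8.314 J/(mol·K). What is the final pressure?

V₁ = nRT₁/P₁ = 2.00×8.314×604/170 = 59.1 L.
Polytropic n=1.42: T₂ = T₁(V₁/V₂)^(n−1) = 604×(0.128)^0.42 = 255 K; P₂ = P₁(V₁/V₂)^n = 9.18 kPa.

9.18 kPa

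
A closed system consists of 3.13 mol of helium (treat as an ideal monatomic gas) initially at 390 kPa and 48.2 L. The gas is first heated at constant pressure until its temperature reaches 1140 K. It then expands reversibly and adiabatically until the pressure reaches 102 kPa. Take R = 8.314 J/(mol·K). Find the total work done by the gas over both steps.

29300 J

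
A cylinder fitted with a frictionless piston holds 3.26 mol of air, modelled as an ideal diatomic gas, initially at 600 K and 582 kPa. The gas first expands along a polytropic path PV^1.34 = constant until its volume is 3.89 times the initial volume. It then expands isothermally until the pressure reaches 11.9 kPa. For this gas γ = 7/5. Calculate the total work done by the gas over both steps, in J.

38900 J

V₁ = nRT₁/P₁ = 3.26×8.314×600/582 = 27.9 L.
Step 1 — Polytropic n=1.34: T₂ = T₁(V₁/V₂)^(n−1) = 600×(0.257)^0.34 = 378 K; P₂ = P₁(V₁/V₂)^n = 94.3 kPa.
W = (P₁V₁−P₂V₂)/(n−1) = (582×27.9−94.3×109)/0.34 = 17700 J.
ΔU = nCvΔT = 3.26×20.8×(378−600) = -15000 J.
Q = ΔU + W = 2650 J.
State after step 1: P = 94.3 kPa, V = 109 L, T = 378 K.
Step 2 — Isothermal: T stays 378 K; PV = const ⇒ V₂ = 861 L, P₂ = 11.9 kPa.
ΔU = 0 (ideal gas, T constant).
W = nRT ln(V₂/V₁) = 3.26×8.314×378×ln(7.92) = 21200 J.
Q = ΔU + W = 21200 J.
Net over both steps: W = 38900 J, Q = 23900 J, ΔU = -15000 J.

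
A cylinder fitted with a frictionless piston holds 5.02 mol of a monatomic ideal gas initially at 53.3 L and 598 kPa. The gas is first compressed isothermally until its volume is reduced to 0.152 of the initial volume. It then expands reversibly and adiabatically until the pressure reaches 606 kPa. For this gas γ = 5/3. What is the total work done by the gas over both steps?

-34900 J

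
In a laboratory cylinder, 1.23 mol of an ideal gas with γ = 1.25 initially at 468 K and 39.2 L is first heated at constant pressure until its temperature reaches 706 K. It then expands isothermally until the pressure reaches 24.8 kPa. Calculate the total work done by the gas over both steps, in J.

13900 J

P₁ = nRT₁/V₁ = 1.23×8.314×468/39.2 = 122 kPa.
Step 1 — Isobaric: P stays 122 kPa; V/T = const ⇒ T₂ = 706 K, V₂ = 59.1 L.
W = PΔV = 122×(59.1−39.2) kPa·L = 2430 J.
ΔU = nCvΔT = 1.23×33.3×(706−468) = 9740 J.
Q = ΔU + W = nCpΔT = 12200 J.
State after step 1: P = 122 kPa, V = 59.1 L, T = 706 K.
Step 2 — Isothermal: T stays 706 K; PV = const ⇒ V₂ = 291 L, P₂ = 24.8 kPa.
ΔU = 0 (ideal gas, T constant).
W = nRT ln(V₂/V₁) = 1.23×8.314×706×ln(4.92) = 11500 J.
Q = ΔU + W = 11500 J.
Net over both steps: W = 13900 J, Q = 23700 J, ΔU = 9740 J.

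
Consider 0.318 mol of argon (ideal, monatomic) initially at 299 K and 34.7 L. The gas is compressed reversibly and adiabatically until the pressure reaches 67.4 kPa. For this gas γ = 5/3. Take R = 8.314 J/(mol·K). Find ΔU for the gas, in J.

P₁ = nRT₁/V₁ = 0.318×8.314×299/34.7 = 22.8 kPa.
Adiabatic: T₂/T₁ = (P₂/P₁)^((γ−1)/γ) ⇒ T₂ = 299×(2.96)^0.400 = 461 K; V₂ = 18.1 L.
For an ideal gas ΔU = nCvΔT with Cv = (3/2)R = 12.5 J/(mol·K).
ΔU = 0.318×12.5×(461−299) = 644 J.

644 J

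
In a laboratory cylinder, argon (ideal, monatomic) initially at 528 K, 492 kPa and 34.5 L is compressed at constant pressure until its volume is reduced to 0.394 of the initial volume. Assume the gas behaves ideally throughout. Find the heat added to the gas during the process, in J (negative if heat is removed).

n = P₁V₁/(RT₁) = 492×34.5/(8.314×528) = 3.87 mol.
Isobaric: P stays 492 kPa; V/T = const ⇒ T₂ = 208 K, V₂ = 13.6 L.
W = PΔV = 492×(13.6−34.5) kPa·L = -10300 J.
ΔU = nCvΔT = 3.87×12.5×(208−528) = -15400 J.
Q = ΔU + W = nCpΔT = -25700 J.

-25700 J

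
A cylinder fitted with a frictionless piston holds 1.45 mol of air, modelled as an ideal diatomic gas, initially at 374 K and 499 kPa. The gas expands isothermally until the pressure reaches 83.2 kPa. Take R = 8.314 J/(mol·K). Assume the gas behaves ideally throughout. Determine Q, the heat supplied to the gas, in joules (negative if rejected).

8080 J

V₁ = nRT₁/P₁ = 1.45×8.314×374/499 = 9.04 L.
Isothermal: T stays 374 K; PV = const ⇒ V₂ = 54.2 L, P₂ = 83.2 kPa.
ΔU = 0 (ideal gas, T constant).
W = nRT ln(V₂/V₁) = 1.45×8.314×374×ln(6.00) = 8080 J.
Q = ΔU + W = 8080 J.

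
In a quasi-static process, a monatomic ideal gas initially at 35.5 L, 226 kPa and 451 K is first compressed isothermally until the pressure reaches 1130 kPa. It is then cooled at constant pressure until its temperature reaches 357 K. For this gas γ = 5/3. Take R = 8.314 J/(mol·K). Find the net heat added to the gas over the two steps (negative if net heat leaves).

-17100 J

n = P₁V₁/(RT₁) = 226×35.5/(8.314×451) = 2.14 mol.
Step 1 — Isothermal: T stays 451 K; PV = const ⇒ V₂ = 7.10 L, P₂ = 1130 kPa.
ΔU = 0 (ideal gas, T constant).
W = nRT ln(V₂/V₁) = 2.14×8.314×451×ln(0.200) = -12900 J.
Q = ΔU + W = -12900 J.
State after step 1: P = 1130 kPa, V = 7.10 L, T = 451 K.
Step 2 — Isobaric: P stays 1130 kPa; V/T = const ⇒ T₂ = 357 K, V₂ = 5.62 L.
W = PΔV = 1130×(5.62−7.10) kPa·L = -1670 J.
ΔU = nCvΔT = 2.14×12.5×(357−451) = -2510 J.
Q = ΔU + W = nCpΔT = -4180 J.
Net over both steps: W = -14600 J, Q = -17100 J, ΔU = -2510 J.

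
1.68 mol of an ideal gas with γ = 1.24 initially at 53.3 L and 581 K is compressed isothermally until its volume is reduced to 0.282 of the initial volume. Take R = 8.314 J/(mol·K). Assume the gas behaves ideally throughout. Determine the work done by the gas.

P₁ = nRT₁/V₁ = 1.68×8.314×581/53.3 = 152 kPa.
Isothermal: T stays 581 K; PV = const ⇒ V₂ = 15.0 L, P₂ = 540 kPa.
W = nRT ln(V₂/V₁) = 1.68×8.314×581×ln(0.282) = -10300 J.

-10300 J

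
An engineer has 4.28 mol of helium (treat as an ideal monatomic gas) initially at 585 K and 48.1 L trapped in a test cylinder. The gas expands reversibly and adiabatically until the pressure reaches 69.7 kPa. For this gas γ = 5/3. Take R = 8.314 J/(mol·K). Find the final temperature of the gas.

P₁ = nRT₁/V₁ = 4.28×8.314×585/48.1 = 433 kPa.
Adiabatic: T₂/T₁ = (P₂/P₁)^((γ−1)/γ) ⇒ T₂ = 585×(0.161)^0.400 = 282 K; V₂ = 144 L.

282 K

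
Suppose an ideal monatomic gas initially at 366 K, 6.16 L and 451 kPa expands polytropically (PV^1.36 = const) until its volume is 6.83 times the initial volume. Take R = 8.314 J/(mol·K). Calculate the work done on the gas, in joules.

-3850 J

n = P₁V₁/(RT₁) = 451×6.16/(8.314×366) = 0.913 mol.
Polytropic n=1.36: T₂ = T₁(V₁/V₂)^(n−1) = 366×(0.146)^0.36 = 183 K; P₂ = P₁(V₁/V₂)^n = 33.1 kPa.
W = (P₁V₁−P₂V₂)/(n−1) = (451×6.16−33.1×42.1)/0.36 = 3850 J.
Work done on the gas = −W_by = -3850 J.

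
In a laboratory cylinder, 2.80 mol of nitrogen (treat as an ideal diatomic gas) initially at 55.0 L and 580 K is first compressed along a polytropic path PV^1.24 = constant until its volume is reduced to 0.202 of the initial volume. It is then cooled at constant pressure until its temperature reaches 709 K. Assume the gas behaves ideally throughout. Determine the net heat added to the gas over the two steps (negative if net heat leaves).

-22100 J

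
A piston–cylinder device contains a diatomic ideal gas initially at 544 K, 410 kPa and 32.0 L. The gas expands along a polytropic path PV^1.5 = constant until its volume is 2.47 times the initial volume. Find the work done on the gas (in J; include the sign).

-9540 J

n = P₁V₁/(RT₁) = 410×32.0/(8.314×544) = 2.90 mol.
Polytropic n=1.5: T₂ = T₁(V₁/V₂)^(n−1) = 544×(0.405)^0.50 = 346 K; P₂ = P₁(V₁/V₂)^n = 106 kPa.
W = (P₁V₁−P₂V₂)/(n−1) = (410×32.0−106×79.0)/0.50 = 9540 J.
Work done on the gas = −W_by = -9540 J.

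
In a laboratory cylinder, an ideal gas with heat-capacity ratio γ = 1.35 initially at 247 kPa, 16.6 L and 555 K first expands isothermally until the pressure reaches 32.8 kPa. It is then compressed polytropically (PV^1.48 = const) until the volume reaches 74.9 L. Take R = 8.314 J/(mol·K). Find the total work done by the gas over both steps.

n = P₁V₁/(RT₁) = 247×16.6/(8.314×555) = 0.889 mol.
Step 1 — Isothermal: T stays 555 K; PV = const ⇒ V₂ = 125 L, P₂ = 32.8 kPa.
ΔU = 0 (ideal gas, T constant).
W = nRT ln(V₂/V₁) = 0.889×8.314×555×ln(7.53) = 8280 J.
Q = ΔU + W = 8280 J.
State after step 1: P = 32.8 kPa, V = 125 L, T = 555 K.
Step 2 — Polytropic n=1.48: T₂ = T₁(V₁/V₂)^(n−1) = 555×(1.67)^0.48 = 710 K; P₂ = P₁(V₁/V₂)^n = 70.0 kPa.
W = (P₁V₁−P₂V₂)/(n−1) = (32.8×125−70.0×74.9)/0.48 = -2380 J.
ΔU = nCvΔT = 0.889×23.8×(710−555) = 3270 J.
Q = ΔU + W = 884 J.
Net over both steps: W = 5900 J, Q = 9160 J, ΔU = 3270 J.

5900 J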